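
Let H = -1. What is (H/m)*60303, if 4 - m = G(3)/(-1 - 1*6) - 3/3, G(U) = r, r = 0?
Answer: -60303/5 ≈ -12061.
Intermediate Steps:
G(U) = 0
m = 5 (m = 4 - (0/(-1 - 1*6) - 3/3) = 4 - (0/(-1 - 6) - 3*⅓) = 4 - (0/(-7) - 1) = 4 - (0*(-⅐) - 1) = 4 - (0 - 1) = 4 - 1*(-1) = 4 + 1 = 5)
(H/m)*60303 = -1/5*60303 = -1*⅕*60303 = -⅕*60303 = -60303/5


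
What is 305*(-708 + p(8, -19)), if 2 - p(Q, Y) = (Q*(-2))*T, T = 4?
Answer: -195810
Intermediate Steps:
p(Q, Y) = 2 + 8*Q (p(Q, Y) = 2 - Q*(-2)*4 = 2 - (-2*Q)*4 = 2 - (-8)*Q = 2 + 8*Q)
305*(-708 + p(8, -19)) = 305*(-708 + (2 + 8*8)) = 305*(-708 + (2 + 64)) = 305*(-708 + 66) = 305*(-642) = -195810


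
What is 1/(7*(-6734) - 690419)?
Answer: -1/737557 ≈ -1.3558e-6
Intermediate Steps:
1/(7*(-6734) - 690419) = 1/(-47138 - 690419) = 1/(-737557) = -1/737557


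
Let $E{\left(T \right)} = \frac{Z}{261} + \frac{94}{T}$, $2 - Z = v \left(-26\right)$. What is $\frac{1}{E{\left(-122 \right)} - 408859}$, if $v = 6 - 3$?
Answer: $- \frac{15921}{6509451526} \approx -2.4458 \cdot 10^{-6}$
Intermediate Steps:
$v = 3$ ($v = 6 - 3 = 3$)
$Z = 80$ ($Z = 2 - 3 \left(-26\right) = 2 - -78 = 2 + 78 = 80$)
$E{\left(T \right)} = \frac{80}{261} + \frac{94}{T}$
$\frac{1}{E{\left(-122 \right)} - 408859} = \frac{1}{\left(\frac{80}{261} + \frac{94}{-122}\right) - 408859} = \frac{1}{\left(\frac{80}{261} + 94 \left(- \frac{1}{122}\right)\right) - 408859} = \frac{1}{\left(\frac{80}{261} - \frac{47}{61}\right) - 408859} = \frac{1}{- \frac{7387}{15921} - 408859} = \frac{1}{- \frac{6509451526}{15921}} = - \frac{15921}{6509451526}$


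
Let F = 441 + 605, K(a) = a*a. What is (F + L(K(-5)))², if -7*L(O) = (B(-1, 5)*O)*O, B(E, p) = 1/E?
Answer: 63154809/49 ≈ 1.2889e+6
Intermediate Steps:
K(a) = a²
L(O) = O²/7 (L(O) = -O/(-1)*O/7 = -(-O)*O/7 = -(-1)*O²/7 = O²/7)
F = 1046
(F + L(K(-5)))² = (1046 + ((-5)²)²/7)² = (1046 + (⅐)*25²)² = (1046 + (⅐)*625)² = (1046 + 625/7)² = (7947/7)² = 63154809/49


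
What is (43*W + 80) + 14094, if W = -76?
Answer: 10906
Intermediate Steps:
(43*W + 80) + 14094 = (43*(-76) + 80) + 14094 = (-3268 + 80) + 14094 = -3188 + 14094 = 10906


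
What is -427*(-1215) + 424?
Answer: 519229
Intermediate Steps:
-427*(-1215) + 424 = 518805 + 424 = 519229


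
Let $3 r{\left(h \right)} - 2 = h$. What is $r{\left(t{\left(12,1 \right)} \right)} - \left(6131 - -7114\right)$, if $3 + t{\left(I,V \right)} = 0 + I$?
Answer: $- \frac{39724}{3} \approx -13241.0$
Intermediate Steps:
$t{\left(I,V \right)} = -3 + I$ ($t{\left(I,V \right)} = -3 + \left(0 + I\right) = -3 + I$)
$r{\left(h \right)} = \frac{2}{3} + \frac{h}{3}$
$r{\left(t{\left(12,1 \right)} \right)} - \left(6131 - -7114\right) = \left(\frac{2}{3} + \frac{-3 + 12}{3}\right) - \left(6131 - -7114\right) = \left(\frac{2}{3} + \frac{1}{3} \cdot 9\right) - \left(6131 + 7114\right) = \left(\frac{2}{3} + 3\right) - 13245 = \frac{11}{3} - 13245 = - \frac{39724}{3}$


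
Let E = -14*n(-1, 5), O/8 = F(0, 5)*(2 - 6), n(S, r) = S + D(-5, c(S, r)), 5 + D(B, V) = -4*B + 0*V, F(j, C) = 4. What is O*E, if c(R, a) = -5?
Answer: 25088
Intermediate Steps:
D(B, V) = -5 - 4*B (D(B, V) = -5 + (-4*B + 0*V) = -5 + (-4*B + 0) = -5 - 4*B)
n(S, r) = 15 + S (n(S, r) = S + (-5 - 4*(-5)) = S + (-5 + 20) = S + 15 = 15 + S)
O = -128 (O = 8*(4*(2 - 6)) = 8*(4*(-4)) = 8*(-16) = -128)
E = -196 (E = -14*(15 - 1) = -14*14 = -196)
O*E = -128*(-196) = 25088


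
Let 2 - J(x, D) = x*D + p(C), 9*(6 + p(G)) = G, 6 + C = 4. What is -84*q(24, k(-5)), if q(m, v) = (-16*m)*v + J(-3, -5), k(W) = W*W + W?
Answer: 1937068/3 ≈ 6.4569e+5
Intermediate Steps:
C = -2 (C = -6 + 4 = -2)
p(G) = -6 + G/9
k(W) = W + W² (k(W) = W² + W = W + W²)
J(x, D) = 74/9 - D*x (J(x, D) = 2 - (x*D + (-6 + (⅑)*(-2))) = 2 - (D*x + (-6 - 2/9)) = 2 - (D*x - 56/9) = 2 - (-56/9 + D*x) = 2 + (56/9 - D*x) = 74/9 - D*x)
q(m, v) = -61/9 - 16*m*v (q(m, v) = (-16*m)*v + (74/9 - 1*(-5)*(-3)) = -16*m*v + (74/9 - 15) = -16*m*v - 61/9 = -61/9 - 16*m*v)
-84*q(24, k(-5)) = -84*(-61/9 - 16*24*(-5*(1 - 5))) = -84*(-61/9 - 16*24*(-5*(-4))) = -84*(-61/9 - 16*24*20) = -84*(-61/9 - 7680) = -84*(-69181/9) = 1937068/3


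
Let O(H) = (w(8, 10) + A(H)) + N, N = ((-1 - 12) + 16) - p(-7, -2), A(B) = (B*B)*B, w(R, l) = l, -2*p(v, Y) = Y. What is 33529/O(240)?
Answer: 33529/13824012 ≈ 0.0024254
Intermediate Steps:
p(v, Y) = -Y/2
A(B) = B³ (A(B) = B²*B = B³)
N = 2 (N = ((-1 - 12) + 16) - (-1)*(-2)/2 = (-13 + 16) - 1*1 = 3 - 1 = 2)
O(H) = 12 + H³ (O(H) = (10 + H³) + 2 = 12 + H³)
33529/O(240) = 33529/(12 + 240³) = 33529/(12 + 13824000) = 33529/13824012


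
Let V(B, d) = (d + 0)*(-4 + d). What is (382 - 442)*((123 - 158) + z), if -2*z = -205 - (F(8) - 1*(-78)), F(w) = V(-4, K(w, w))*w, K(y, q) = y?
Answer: -14070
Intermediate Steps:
V(B, d) = d*(-4 + d)
F(w) = w**2*(-4 + w) (F(w) = (w*(-4 + w))*w = w**2*(-4 + w))
z = 539/2 (z = -(-205 - (8**2*(-4 + 8) - 1*(-78)))/2 = -(-205 - (64*4 + 78))/2 = -(-205 - (256 + 78))/2 = -(-205 - 1*334)/2 = -(-205 - 334)/2 = -1/2*(-539) = 539/2 ≈ 269.50)
(382 - 442)*((123 - 158) + z) = (382 - 442)*((123 - 158) + 539/2) = -60*(-35 + 539/2) = -60*469/2 = -14070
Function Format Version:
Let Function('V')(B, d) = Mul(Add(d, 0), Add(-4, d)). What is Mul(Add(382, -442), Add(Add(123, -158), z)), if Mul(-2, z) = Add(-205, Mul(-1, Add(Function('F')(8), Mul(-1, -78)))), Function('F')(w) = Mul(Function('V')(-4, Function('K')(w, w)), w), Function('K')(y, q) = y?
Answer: -14070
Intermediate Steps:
Function('V')(B, d) = Mul(d, Add(-4, d))
Function('F')(w) = Mul(Pow(w, 2), Add(-4, w)) (Function('F')(w) = Mul(Mul(w, Add(-4, w)), w) = Mul(Pow(w, 2), Add(-4, w)))
z = Rational(539, 2) (z = Mul(Rational(-1, 2), Add(-205, Mul(-1, Add(Mul(Pow(8, 2), Add(-4, 8)), Mul(-1, -78))))) = Mul(Rational(-1, 2), Add(-205, Mul(-1, Add(Mul(64, 4), 78)))) = Mul(Rational(-1, 2), Add(-205, Mul(-1, Add(256, 78)))) = Mul(Rational(-1, 2), Add(-205, Mul(-1, 334))) = Mul(Rational(-1, 2), Add(-205, -334)) = Mul(Rational(-1, 2), -539) = Rational(539, 2) ≈ 269.50)
Mul(Add(382, -442), Add(Add(123, -158), z)) = Mul(Add(382, -442), Add(Add(123, -158), Rational(539, 2))) = Mul(-60, Add(-35, Rational(539, 2))) = Mul(-60, Rational(469, 2)) = -14070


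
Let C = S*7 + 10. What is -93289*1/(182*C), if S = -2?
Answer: 13327/104 ≈ 128.14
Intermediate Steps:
C = -4 (C = -2*7 + 10 = -14 + 10 = -4)
-93289*1/(182*C) = -93289/((-4*182)) = -93289/(-728) = -93289*(-1/728) = 13327/104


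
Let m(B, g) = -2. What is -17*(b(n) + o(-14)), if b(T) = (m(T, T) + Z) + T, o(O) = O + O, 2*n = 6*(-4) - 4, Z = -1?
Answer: 765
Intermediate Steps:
n = -14 (n = (6*(-4) - 4)/2 = (-24 - 4)/2 = (1/2)*(-28) = -14)
o(O) = 2*O
b(T) = -3 + T (b(T) = (-2 - 1) + T = -3 + T)
-17*(b(n) + o(-14)) = -17*((-3 - 14) + 2*(-14)) = -17*(-17 - 28) = -17*(-45) = 765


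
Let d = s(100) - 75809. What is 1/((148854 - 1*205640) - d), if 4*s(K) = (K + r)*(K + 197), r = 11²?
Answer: 4/10455 ≈ 0.00038259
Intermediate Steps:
r = 121
s(K) = (121 + K)*(197 + K)/4 (s(K) = ((K + 121)*(K + 197))/4 = ((121 + K)*(197 + K))/4 = (121 + K)*(197 + K)/4)
d = -237599/4 (d = (23837/4 + (¼)*100² + (159/2)*100) - 75809 = (23837/4 + (¼)*10000 + 7950) - 75809 = (23837/4 + 2500 + 7950) - 75809 = 65637/4 - 75809 = -237599/4 ≈ -59400.)
1/((148854 - 1*205640) - d) = 1/((148854 - 1*205640) - 1*(-237599/4)) = 1/((148854 - 205640) + 237599/4) = 1/(-56786 + 237599/4) = 1/(10455/4) = 4/10455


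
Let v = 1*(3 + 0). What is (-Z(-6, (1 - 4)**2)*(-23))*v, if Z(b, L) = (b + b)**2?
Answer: 9936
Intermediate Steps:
v = 3 (v = 1*3 = 3)
Z(b, L) = 4*b**2 (Z(b, L) = (2*b)**2 = 4*b**2)
(-Z(-6, (1 - 4)**2)*(-23))*v = (-4*(-6)**2*(-23))*3 = (-4*36*(-23))*3 = (-1*144*(-23))*3 = -144*(-23)*3 = 3312*3 = 9936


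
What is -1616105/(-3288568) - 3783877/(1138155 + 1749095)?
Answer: -3888718828443/4747458979000 ≈ -0.81912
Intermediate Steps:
-1616105/(-3288568) - 3783877/(1138155 + 1749095) = -1616105*(-1/3288568) - 3783877/2887250 = 1616105/3288568 - 3783877*1/2887250 = 1616105/3288568 - 3783877/2887250 = -3888718828443/4747458979000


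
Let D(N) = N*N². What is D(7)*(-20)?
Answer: -6860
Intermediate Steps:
D(N) = N³
D(7)*(-20) = 7³*(-20) = 343*(-20) = -6860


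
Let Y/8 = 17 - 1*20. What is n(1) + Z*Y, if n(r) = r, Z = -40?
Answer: 961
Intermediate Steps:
Y = -24 (Y = 8*(17 - 1*20) = 8*(17 - 20) = 8*(-3) = -24)
n(1) + Z*Y = 1 - 40*(-24) = 1 + 960 = 961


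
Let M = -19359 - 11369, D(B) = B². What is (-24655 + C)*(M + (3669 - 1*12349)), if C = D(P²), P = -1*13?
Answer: -153927648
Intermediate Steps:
P = -13
M = -30728
C = 28561 (C = ((-13)²)² = 169² = 28561)
(-24655 + C)*(M + (3669 - 1*12349)) = (-24655 + 28561)*(-30728 + (3669 - 1*12349)) = 3906*(-30728 + (3669 - 12349)) = 3906*(-30728 - 8680) = 3906*(-39408) = -153927648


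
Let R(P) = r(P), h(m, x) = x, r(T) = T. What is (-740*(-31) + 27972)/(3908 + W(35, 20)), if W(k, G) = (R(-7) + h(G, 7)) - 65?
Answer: 50912/3843 ≈ 13.248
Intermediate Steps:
R(P) = P
W(k, G) = -65 (W(k, G) = (-7 + 7) - 65 = 0 - 65 = -65)
(-740*(-31) + 27972)/(3908 + W(35, 20)) = (-740*(-31) + 27972)/(3908 - 65) = (22940 + 27972)/3843 = 50912*(1/3843) = 50912/3843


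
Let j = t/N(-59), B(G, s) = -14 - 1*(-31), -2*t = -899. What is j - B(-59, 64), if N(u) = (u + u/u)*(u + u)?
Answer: -7993/472 ≈ -16.934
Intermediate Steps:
t = 899/2 (t = -½*(-899) = 899/2 ≈ 449.50)
B(G, s) = 17 (B(G, s) = -14 + 31 = 17)
N(u) = 2*u*(1 + u) (N(u) = (u + 1)*(2*u) = (1 + u)*(2*u) = 2*u*(1 + u))
j = 31/472 (j = 899/(2*((2*(-59)*(1 - 59)))) = 899/(2*((2*(-59)*(-58)))) = (899/2)/6844 = (899/2)*(1/6844) = 31/472 ≈ 0.065678)
j - B(-59, 64) = 31/472 - 1*17 = 31/472 - 17 = -7993/472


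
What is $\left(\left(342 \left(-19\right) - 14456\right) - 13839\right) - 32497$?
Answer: $-67290$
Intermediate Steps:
$\left(\left(342 \left(-19\right) - 14456\right) - 13839\right) - 32497 = \left(\left(-6498 - 14456\right) - 13839\right) - 32497 = \left(-20954 - 13839\right) - 32497 = -34793 - 32497 = -67290$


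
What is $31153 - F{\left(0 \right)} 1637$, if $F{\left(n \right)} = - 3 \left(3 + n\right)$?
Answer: $45886$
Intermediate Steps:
$F{\left(n \right)} = -9 - 3 n$
$31153 - F{\left(0 \right)} 1637 = 31153 - \left(-9 - 0\right) 1637 = 31153 - \left(-9 + 0\right) 1637 = 31153 - \left(-9\right) 1637 = 31153 - -14733 = 31153 + 14733 = 45886$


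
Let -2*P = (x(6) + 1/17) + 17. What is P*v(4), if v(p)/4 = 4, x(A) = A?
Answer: -3136/17 ≈ -184.47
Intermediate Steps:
v(p) = 16 (v(p) = 4*4 = 16)
P = -196/17 (P = -((6 + 1/17) + 17)/2 = -(103/17 + 17)/2 = -1/2*392/17 = -196/17 ≈ -11.529)
P*v(4) = -196/17*16 = -3136/17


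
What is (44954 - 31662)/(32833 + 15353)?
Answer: 6646/24093 ≈ 0.27585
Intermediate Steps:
(44954 - 31662)/(32833 + 15353) = 13292/48186 = 13292*(1/48186) = 6646/24093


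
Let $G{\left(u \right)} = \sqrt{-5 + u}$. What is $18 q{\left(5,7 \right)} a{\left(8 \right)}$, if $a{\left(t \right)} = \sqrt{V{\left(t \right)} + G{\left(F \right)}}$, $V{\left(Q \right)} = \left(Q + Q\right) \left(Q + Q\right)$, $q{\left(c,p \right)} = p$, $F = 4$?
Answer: $126 \sqrt{256 + i} \approx 2016.0 + 3.9375 i$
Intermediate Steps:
$V{\left(Q \right)} = 4 Q^{2}$ ($V{\left(Q \right)} = 2 Q 2 Q = 4 Q^{2}$)
$a{\left(t \right)} = \sqrt{i + 4 t^{2}}$ ($a{\left(t \right)} = \sqrt{4 t^{2} + \sqrt{-5 + 4}} = \sqrt{4 t^{2} + \sqrt{-1}} = \sqrt{4 t^{2} + i} = \sqrt{i + 4 t^{2}}$)
$18 q{\left(5,7 \right)} a{\left(8 \right)} = 18 \cdot 7 \sqrt{i + 4 \cdot 8^{2}} = 126 \sqrt{i + 4 \cdot 64} = 126 \sqrt{i + 256} = 126 \sqrt{256 + i}$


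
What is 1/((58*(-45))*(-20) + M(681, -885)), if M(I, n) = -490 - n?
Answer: 1/52595 ≈ 1.9013e-5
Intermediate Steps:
1/((58*(-45))*(-20) + M(681, -885)) = 1/((58*(-45))*(-20) + (-490 - 1*(-885))) = 1/(-2610*(-20) + (-490 + 885)) = 1/(52200 + 395) = 1/52595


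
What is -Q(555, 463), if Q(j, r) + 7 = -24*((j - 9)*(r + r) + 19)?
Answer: 12134767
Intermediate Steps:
Q(j, r) = -463 - 48*r*(-9 + j) (Q(j, r) = -7 - 24*((j - 9)*(r + r) + 19) = -7 - 24*((-9 + j)*(2*r) + 19) = -7 - 24*(2*r*(-9 + j) + 19) = -7 - 24*(19 + 2*r*(-9 + j)) = -7 + (-456 - 48*r*(-9 + j)) = -463 - 48*r*(-9 + j))
-Q(555, 463) = -(-463 + 432*463 - 48*555*463) = -(-463 + 200016 - 12334320) = -1*(-12134767) = 12134767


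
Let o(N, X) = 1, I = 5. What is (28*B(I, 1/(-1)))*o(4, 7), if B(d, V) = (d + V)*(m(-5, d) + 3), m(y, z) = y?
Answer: -224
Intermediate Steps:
B(d, V) = -2*V - 2*d (B(d, V) = (d + V)*(-5 + 3) = (V + d)*(-2) = -2*V - 2*d)
(28*B(I, 1/(-1)))*o(4, 7) = (28*(-2/(-1) - 2*5))*1 = (28*(-2*(-1) - 10))*1 = (28*(2 - 10))*1 = (28*(-8))*1 = -224*1 = -224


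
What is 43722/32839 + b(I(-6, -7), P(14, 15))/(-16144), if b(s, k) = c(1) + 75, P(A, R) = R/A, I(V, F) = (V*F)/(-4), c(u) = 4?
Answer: 703253687/530152816 ≈ 1.3265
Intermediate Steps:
I(V, F) = -F*V/4 (I(V, F) = (F*V)*(-¼) = -F*V/4)
b(s, k) = 79 (b(s, k) = 4 + 75 = 79)
43722/32839 + b(I(-6, -7), P(14, 15))/(-16144) = 43722/32839 + 79/(-16144) = 43722*(1/32839) + 79*(-1/16144) = 43722/32839 - 79/16144 = 703253687/530152816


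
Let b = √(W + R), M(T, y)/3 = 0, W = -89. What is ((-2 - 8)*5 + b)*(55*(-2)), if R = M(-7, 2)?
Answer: 5500 - 110*I*√89 ≈ 5500.0 - 1037.7*I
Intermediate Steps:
M(T, y) = 0 (M(T, y) = 3*0 = 0)
R = 0
b = I*√89 (b = √(-89 + 0) = √(-89) = I*√89 ≈ 9.434*I)
((-2 - 8)*5 + b)*(55*(-2)) = ((-2 - 8)*5 + I*√89)*(55*(-2)) = (-10*5 + I*√89)*(-110) = (-50 + I*√89)*(-110) = 5500 - 110*I*√89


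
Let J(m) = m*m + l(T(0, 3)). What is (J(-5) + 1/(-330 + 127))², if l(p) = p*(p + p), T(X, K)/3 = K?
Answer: 1440961600/41209 ≈ 34967.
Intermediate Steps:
T(X, K) = 3*K
l(p) = 2*p² (l(p) = p*(2*p) = 2*p²)
J(m) = 162 + m² (J(m) = m*m + 2*(3*3)² = m² + 2*9² = m² + 2*81 = m² + 162 = 162 + m²)
(J(-5) + 1/(-330 + 127))² = ((162 + (-5)²) + 1/(-330 + 127))² = ((162 + 25) + 1/(-203))² = (187 - 1/203)² = (37960/203)² = 1440961600/41209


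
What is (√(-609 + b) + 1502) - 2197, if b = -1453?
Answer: -695 + I*√2062 ≈ -695.0 + 45.409*I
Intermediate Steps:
(√(-609 + b) + 1502) - 2197 = (√(-609 - 1453) + 1502) - 2197 = (√(-2062) + 1502) - 2197 = (I*√2062 + 1502) - 2197 = (1502 + I*√2062) - 2197 = -695 + I*√2062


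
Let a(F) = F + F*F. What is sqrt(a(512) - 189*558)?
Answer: 3*sqrt(17466) ≈ 396.48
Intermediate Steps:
a(F) = F + F**2
sqrt(a(512) - 189*558) = sqrt(512*(1 + 512) - 189*558) = sqrt(512*513 - 105462) = sqrt(262656 - 105462) = sqrt(157194) = 3*sqrt(17466)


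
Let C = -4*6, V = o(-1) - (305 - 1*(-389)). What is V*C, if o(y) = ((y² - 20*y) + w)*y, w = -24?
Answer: 16584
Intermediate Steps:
o(y) = y*(-24 + y² - 20*y) (o(y) = ((y² - 20*y) - 24)*y = (-24 + y² - 20*y)*y = y*(-24 + y² - 20*y))
V = -691 (V = -(-24 + (-1)² - 20*(-1)) - (305 - 1*(-389)) = -(-24 + 1 + 20) - (305 + 389) = -1*(-3) - 1*694 = 3 - 694 = -691)
C = -24
V*C = -691*(-24) = 16584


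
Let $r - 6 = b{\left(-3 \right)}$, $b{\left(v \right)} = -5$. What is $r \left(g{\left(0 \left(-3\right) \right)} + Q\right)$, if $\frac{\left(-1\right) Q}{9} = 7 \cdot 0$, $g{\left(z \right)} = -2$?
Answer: $-2$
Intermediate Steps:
$Q = 0$ ($Q = - 9 \cdot 7 \cdot 0 = \left(-9\right) 0 = 0$)
$r = 1$ ($r = 6 - 5 = 1$)
$r \left(g{\left(0 \left(-3\right) \right)} + Q\right) = 1 \left(-2 + 0\right) = 1 \left(-2\right) = -2$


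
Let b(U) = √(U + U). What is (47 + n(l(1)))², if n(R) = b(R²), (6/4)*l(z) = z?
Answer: 19889/9 + 188*√2/3 ≈ 2298.5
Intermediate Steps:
l(z) = 2*z/3
b(U) = √2*√U (b(U) = √(2*U) = √2*√U)
n(R) = √2*√(R²)
(47 + n(l(1)))² = (47 + √2*√(((⅔)*1)²))² = (47 + √2*√((⅔)²))² = (47 + √2*√(4/9))² = (47 + √2*(⅔))² = (47 + 2*√2/3)²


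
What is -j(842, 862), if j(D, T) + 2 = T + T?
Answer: -1722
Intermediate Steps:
j(D, T) = -2 + 2*T (j(D, T) = -2 + (T + T) = -2 + 2*T)
-j(842, 862) = -(-2 + 2*862) = -(-2 + 1724) = -1*1722 = -1722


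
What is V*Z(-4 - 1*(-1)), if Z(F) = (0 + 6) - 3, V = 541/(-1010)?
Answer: -1623/1010 ≈ -1.6069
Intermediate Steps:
V = -541/1010 (V = 541*(-1/1010) = -541/1010 ≈ -0.53564)
Z(F) = 3 (Z(F) = 6 - 3 = 3)
V*Z(-4 - 1*(-1)) = -541/1010*3 = -1623/1010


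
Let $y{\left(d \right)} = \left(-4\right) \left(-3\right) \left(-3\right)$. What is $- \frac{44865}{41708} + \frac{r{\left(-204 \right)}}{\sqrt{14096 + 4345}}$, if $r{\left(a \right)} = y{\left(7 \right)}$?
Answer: $- \frac{44865}{41708} - \frac{4 \sqrt{2049}}{683} \approx -1.3408$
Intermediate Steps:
$y{\left(d \right)} = -36$ ($y{\left(d \right)} = 12 \left(-3\right) = -36$)
$r{\left(a \right)} = -36$
$- \frac{44865}{41708} + \frac{r{\left(-204 \right)}}{\sqrt{14096 + 4345}} = - \frac{44865}{41708} - \frac{36}{\sqrt{14096 + 4345}} = \left(-44865\right) \frac{1}{41708} - \frac{36}{\sqrt{18441}} = - \frac{44865}{41708} - \frac{36}{3 \sqrt{2049}} = - \frac{44865}{41708} - 36 \frac{\sqrt{2049}}{6147} = - \frac{44865}{41708} - \frac{4 \sqrt{2049}}{683}$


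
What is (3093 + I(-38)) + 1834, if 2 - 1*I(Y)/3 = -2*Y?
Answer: 4705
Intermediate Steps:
I(Y) = 6 + 6*Y (I(Y) = 6 - (-6)*Y = 6 + 6*Y)
(3093 + I(-38)) + 1834 = (3093 + (6 + 6*(-38))) + 1834 = (3093 + (6 - 228)) + 1834 = (3093 - 222) + 1834 = 2871 + 1834 = 4705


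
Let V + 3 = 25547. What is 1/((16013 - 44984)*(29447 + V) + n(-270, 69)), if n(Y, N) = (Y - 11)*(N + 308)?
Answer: -1/1593250198 ≈ -6.2765e-10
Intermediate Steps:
V = 25544 (V = -3 + 25547 = 25544)
n(Y, N) = (-11 + Y)*(308 + N)
1/((16013 - 44984)*(29447 + V) + n(-270, 69)) = 1/((16013 - 44984)*(29447 + 25544) + (-3388 - 11*69 + 308*(-270) + 69*(-270))) = 1/(-28971*54991 + (-3388 - 759 - 83160 - 18630)) = 1/(-1593144261 - 105937) = 1/(-1593250198) = -1/1593250198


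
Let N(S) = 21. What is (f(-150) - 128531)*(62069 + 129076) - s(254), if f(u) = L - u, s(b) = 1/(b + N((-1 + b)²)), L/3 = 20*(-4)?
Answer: -6760946787376/275 ≈ -2.4585e+10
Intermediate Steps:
L = -240 (L = 3*(20*(-4)) = 3*(-80) = -240)
s(b) = 1/(21 + b) (s(b) = 1/(b + 21) = 1/(21 + b))
f(u) = -240 - u
(f(-150) - 128531)*(62069 + 129076) - s(254) = ((-240 - 1*(-150)) - 128531)*(62069 + 129076) - 1/(21 + 254) = ((-240 + 150) - 128531)*191145 - 1/275 = (-90 - 128531)*191145 - 1*1/275 = -128621*191145 - 1/275 = -24585261045 - 1/275 = -6760946787376/275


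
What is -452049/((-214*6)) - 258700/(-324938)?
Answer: 24536678127/69536732 ≈ 352.86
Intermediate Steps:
-452049/((-214*6)) - 258700/(-324938) = -452049/(-1284) - 258700*(-1/324938) = -452049*(-1/1284) + 129350/162469 = 150683/428 + 129350/162469 = 24536678127/69536732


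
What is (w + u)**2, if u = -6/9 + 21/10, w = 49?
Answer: 2289169/900 ≈ 2543.5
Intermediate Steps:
u = 43/30 (u = -6*1/9 + 21*(1/10) = -2/3 + 21/10 = 43/30 ≈ 1.4333)
(w + u)**2 = (49 + 43/30)**2 = (1513/30)**2 = 2289169/900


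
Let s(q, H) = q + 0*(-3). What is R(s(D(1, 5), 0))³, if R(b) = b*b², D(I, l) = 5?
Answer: 1953125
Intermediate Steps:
s(q, H) = q (s(q, H) = q + 0 = q)
R(b) = b³
R(s(D(1, 5), 0))³ = (5³)³ = 125³ = 1953125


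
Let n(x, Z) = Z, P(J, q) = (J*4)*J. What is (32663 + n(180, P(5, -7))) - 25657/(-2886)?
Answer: 94579675/2886 ≈ 32772.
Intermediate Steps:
P(J, q) = 4*J² (P(J, q) = (4*J)*J = 4*J²)
(32663 + n(180, P(5, -7))) - 25657/(-2886) = (32663 + 4*5²) - 25657/(-2886) = (32663 + 4*25) - 25657*(-1/2886) = (32663 + 100) + 25657/2886 = 32763 + 25657/2886 = 94579675/2886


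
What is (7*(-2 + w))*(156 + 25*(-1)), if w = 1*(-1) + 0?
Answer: -2751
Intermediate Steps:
w = -1 (w = -1 + 0 = -1)
(7*(-2 + w))*(156 + 25*(-1)) = (7*(-2 - 1))*(156 + 25*(-1)) = (7*(-3))*(156 - 25) = -21*131 = -2751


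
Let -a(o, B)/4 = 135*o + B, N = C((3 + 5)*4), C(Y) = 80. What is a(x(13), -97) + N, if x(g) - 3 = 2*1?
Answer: -2232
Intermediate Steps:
N = 80
x(g) = 5 (x(g) = 3 + 2*1 = 3 + 2 = 5)
a(o, B) = -540*o - 4*B (a(o, B) = -4*(135*o + B) = -4*(B + 135*o) = -540*o - 4*B)
a(x(13), -97) + N = (-540*5 - 4*(-97)) + 80 = (-2700 + 388) + 80 = -2312 + 80 = -2232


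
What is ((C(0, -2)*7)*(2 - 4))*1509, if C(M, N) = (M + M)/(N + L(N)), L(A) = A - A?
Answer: 0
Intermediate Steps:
L(A) = 0
C(M, N) = 2*M/N (C(M, N) = (M + M)/(N + 0) = (2*M)/N = 2*M/N)
((C(0, -2)*7)*(2 - 4))*1509 = (((2*0/(-2))*7)*(2 - 4))*1509 = (((2*0*(-1/2))*7)*(-2))*1509 = ((0*7)*(-2))*1509 = (0*(-2))*1509 = 0*1509 = 0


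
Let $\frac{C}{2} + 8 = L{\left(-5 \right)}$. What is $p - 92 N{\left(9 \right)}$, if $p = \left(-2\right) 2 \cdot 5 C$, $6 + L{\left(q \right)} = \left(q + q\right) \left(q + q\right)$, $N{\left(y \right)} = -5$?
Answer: $-2980$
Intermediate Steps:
$L{\left(q \right)} = -6 + 4 q^{2}$ ($L{\left(q \right)} = -6 + \left(q + q\right) \left(q + q\right) = -6 + 2 q 2 q = -6 + 4 q^{2}$)
$C = 172$ ($C = -16 + 2 \left(-6 + 4 \left(-5\right)^{2}\right) = -16 + 2 \left(-6 + 4 \cdot 25\right) = -16 + 2 \left(-6 + 100\right) = -16 + 2 \cdot 94 = -16 + 188 = 172$)
$p = -3440$ ($p = \left(-2\right) 2 \cdot 5 \cdot 172 = \left(-4\right) 5 \cdot 172 = \left(-20\right) 172 = -3440$)
$p - 92 N{\left(9 \right)} = -3440 - -460 = -3440 + 460 = -2980$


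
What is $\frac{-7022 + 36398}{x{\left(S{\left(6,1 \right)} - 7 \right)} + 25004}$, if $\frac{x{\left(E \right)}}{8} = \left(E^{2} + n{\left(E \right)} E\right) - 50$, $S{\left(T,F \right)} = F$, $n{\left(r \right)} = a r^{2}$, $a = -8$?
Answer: $\frac{7344}{9679} \approx 0.75876$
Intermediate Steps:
$n{\left(r \right)} = - 8 r^{2}$
$x{\left(E \right)} = -400 - 64 E^{3} + 8 E^{2}$ ($x{\left(E \right)} = 8 \left(\left(E^{2} + - 8 E^{2} E\right) - 50\right) = 8 \left(\left(E^{2} - 8 E^{3}\right) - 50\right) = 8 \left(-50 + E^{2} - 8 E^{3}\right) = -400 - 64 E^{3} + 8 E^{2}$)
$\frac{-7022 + 36398}{x{\left(S{\left(6,1 \right)} - 7 \right)} + 25004} = \frac{-7022 + 36398}{\left(-400 - 64 \left(1 - 7\right)^{3} + 8 \left(1 - 7\right)^{2}\right) + 25004} = \frac{29376}{\left(-400 - 64 \left(1 - 7\right)^{3} + 8 \left(1 - 7\right)^{2}\right) + 25004} = \frac{29376}{\left(-400 - 64 \left(-6\right)^{3} + 8 \left(-6\right)^{2}\right) + 25004} = \frac{29376}{\left(-400 - -13824 + 8 \cdot 36\right) + 25004} = \frac{29376}{\left(-400 + 13824 + 288\right) + 25004} = \frac{29376}{13712 + 25004} = \frac{29376}{38716} = 29376 \cdot \frac{1}{38716} = \frac{7344}{9679}$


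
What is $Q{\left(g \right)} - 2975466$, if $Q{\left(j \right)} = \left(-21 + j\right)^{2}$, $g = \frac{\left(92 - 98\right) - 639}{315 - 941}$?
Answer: $- \frac{1165857439215}{391876} \approx -2.9751 \cdot 10^{6}$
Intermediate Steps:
$g = \frac{645}{626}$ ($g = \frac{\left(92 - 98\right) - 639}{-626} = \left(-6 - 639\right) \left(- \frac{1}{626}\right) = \left(-645\right) \left(- \frac{1}{626}\right) = \frac{645}{626} \approx 1.0304$)
$Q{\left(g \right)} - 2975466 = \left(-21 + \frac{645}{626}\right)^{2} - 2975466 = \left(- \frac{12501}{626}\right)^{2} - 2975466 = \frac{156275001}{391876} - 2975466 = - \frac{1165857439215}{391876}$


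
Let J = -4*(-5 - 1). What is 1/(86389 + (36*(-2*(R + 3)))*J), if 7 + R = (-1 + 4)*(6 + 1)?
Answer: 1/57013 ≈ 1.7540e-5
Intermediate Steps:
J = 24 (J = -4*(-6) = 24)
R = 14 (R = -7 + (-1 + 4)*(6 + 1) = -7 + 3*7 = -7 + 21 = 14)
1/(86389 + (36*(-2*(R + 3)))*J) = 1/(86389 + (36*(-2*(14 + 3)))*24) = 1/(86389 + (36*(-2*17))*24) = 1/(86389 + (36*(-34))*24) = 1/(86389 - 1224*24) = 1/(86389 - 29376) = 1/57013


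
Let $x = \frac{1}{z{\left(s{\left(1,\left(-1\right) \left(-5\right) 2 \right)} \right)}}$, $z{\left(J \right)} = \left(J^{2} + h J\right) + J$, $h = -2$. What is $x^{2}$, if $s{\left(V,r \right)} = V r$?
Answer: $\frac{1}{8100} \approx 0.00012346$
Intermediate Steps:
$z{\left(J \right)} = J^{2} - J$ ($z{\left(J \right)} = \left(J^{2} - 2 J\right) + J = J^{2} - J$)
$x = \frac{1}{90}$ ($x = \frac{1}{1 \left(-1\right) \left(-5\right) 2 \left(-1 + 1 \left(-1\right) \left(-5\right) 2\right)} = \frac{1}{1 \cdot 5 \cdot 2 \left(-1 + 1 \cdot 5 \cdot 2\right)} = \frac{1}{1 \cdot 10 \left(-1 + 1 \cdot 10\right)} = \frac{1}{10 \left(-1 + 10\right)} = \frac{1}{10 \cdot 9} = \frac{1}{90} \approx 0.011111$)
$x^{2} = \left(\frac{1}{90}\right)^{2} = \frac{1}{8100}$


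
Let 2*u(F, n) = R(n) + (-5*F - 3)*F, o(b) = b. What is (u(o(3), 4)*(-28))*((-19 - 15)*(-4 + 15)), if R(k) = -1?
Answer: -287980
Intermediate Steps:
u(F, n) = -½ + F*(-3 - 5*F)/2 (u(F, n) = (-1 + (-5*F - 3)*F)/2 = (-1 + (-3 - 5*F)*F)/2 = (-1 + F*(-3 - 5*F))/2 = -½ + F*(-3 - 5*F)/2)
(u(o(3), 4)*(-28))*((-19 - 15)*(-4 + 15)) = ((-½ - 5/2*3² - 3/2*3)*(-28))*((-19 - 15)*(-4 + 15)) = ((-½ - 5/2*9 - 9/2)*(-28))*(-34*11) = ((-½ - 45/2 - 9/2)*(-28))*(-374) = -55/2*(-28)*(-374) = 770*(-374) = -287980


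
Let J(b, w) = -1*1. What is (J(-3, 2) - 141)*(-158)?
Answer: 22436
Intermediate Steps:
J(b, w) = -1
(J(-3, 2) - 141)*(-158) = (-1 - 141)*(-158) = -142*(-158) = 22436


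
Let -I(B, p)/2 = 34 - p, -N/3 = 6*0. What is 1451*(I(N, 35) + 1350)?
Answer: 1961752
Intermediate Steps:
N = 0 (N = -18*0 = -3*0 = 0)
I(B, p) = -68 + 2*p (I(B, p) = -2*(34 - p) = -68 + 2*p)
1451*(I(N, 35) + 1350) = 1451*((-68 + 2*35) + 1350) = 1451*((-68 + 70) + 1350) = 1451*(2 + 1350) = 1451*1352 = 1961752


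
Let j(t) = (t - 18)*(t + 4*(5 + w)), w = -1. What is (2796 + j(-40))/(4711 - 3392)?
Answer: 4188/1319 ≈ 3.1751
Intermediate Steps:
j(t) = (-18 + t)*(16 + t) (j(t) = (t - 18)*(t + 4*(5 - 1)) = (-18 + t)*(t + 4*4) = (-18 + t)*(t + 16) = (-18 + t)*(16 + t))
(2796 + j(-40))/(4711 - 3392) = (2796 + (-288 + (-40)² - 2*(-40)))/(4711 - 3392) = (2796 + (-288 + 1600 + 80))/1319 = (2796 + 1392)*(1/1319) = 4188*(1/1319) = 4188/1319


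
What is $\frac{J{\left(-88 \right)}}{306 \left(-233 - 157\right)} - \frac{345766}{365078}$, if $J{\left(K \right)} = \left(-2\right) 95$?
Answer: $- \frac{2059717481}{2178420426} \approx -0.94551$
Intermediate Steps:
$J{\left(K \right)} = -190$
$\frac{J{\left(-88 \right)}}{306 \left(-233 - 157\right)} - \frac{345766}{365078} = - \frac{190}{306 \left(-233 - 157\right)} - \frac{345766}{365078} = - \frac{190}{306 \left(-390\right)} - \frac{172883}{182539} = - \frac{190}{-119340} - \frac{172883}{182539} = \left(-190\right) \left(- \frac{1}{119340}\right) - \frac{172883}{182539} = \frac{19}{11934} - \frac{172883}{182539} = - \frac{2059717481}{2178420426}$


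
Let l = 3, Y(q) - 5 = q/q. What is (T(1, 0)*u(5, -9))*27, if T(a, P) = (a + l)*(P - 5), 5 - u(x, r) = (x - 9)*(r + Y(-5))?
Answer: 3780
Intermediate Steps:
Y(q) = 6 (Y(q) = 5 + q/q = 5 + 1 = 6)
u(x, r) = 5 - (-9 + x)*(6 + r) (u(x, r) = 5 - (x - 9)*(r + 6) = 5 - (-9 + x)*(6 + r))
T(a, P) = (-5 + P)*(3 + a) (T(a, P) = (a + 3)*(P - 5) = (3 + a)*(-5 + P) = (-5 + P)*(3 + a))
(T(1, 0)*u(5, -9))*27 = ((-15 - 5*1 + 3*0 + 0*1)*(59 - 6*5 + 9*(-9) - 1*(-9)*5))*27 = ((-15 - 5 + 0 + 0)*(59 - 30 - 81 + 45))*27 = -20*(-7)*27 = 140*27 = 3780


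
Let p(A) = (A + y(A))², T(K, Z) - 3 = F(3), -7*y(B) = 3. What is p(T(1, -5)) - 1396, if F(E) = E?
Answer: -66883/49 ≈ -1365.0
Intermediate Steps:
y(B) = -3/7 (y(B) = -⅐*3 = -3/7)
T(K, Z) = 6 (T(K, Z) = 3 + 3 = 6)
p(A) = (-3/7 + A)² (p(A) = (A - 3/7)² = (-3/7 + A)²)
p(T(1, -5)) - 1396 = (-3 + 7*6)²/49 - 1396 = (-3 + 42)²/49 - 1396 = (1/49)*39² - 1396 = (1/49)*1521 - 1396 = 1521/49 - 1396 = -66883/49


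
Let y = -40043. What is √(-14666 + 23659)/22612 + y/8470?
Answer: -40043/8470 + 23*√17/22612 ≈ -4.7234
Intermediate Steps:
√(-14666 + 23659)/22612 + y/8470 = √(-14666 + 23659)/22612 - 40043/8470 = √8993*(1/22612) - 40043*1/8470 = (23*√17)*(1/22612) - 40043/8470 = 23*√17/22612 - 40043/8470 = -40043/8470 + 23*√17/22612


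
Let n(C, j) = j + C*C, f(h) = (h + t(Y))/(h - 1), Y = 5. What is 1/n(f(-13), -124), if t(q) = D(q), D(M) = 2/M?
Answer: -100/12319 ≈ -0.0081175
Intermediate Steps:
t(q) = 2/q
f(h) = (⅖ + h)/(-1 + h) (f(h) = (h + 2/5)/(h - 1) = (h + 2*(⅕))/(-1 + h) = (h + ⅖)/(-1 + h) = (⅖ + h)/(-1 + h))
n(C, j) = j + C²
1/n(f(-13), -124) = 1/(-124 + ((⅖ - 13)/(-1 - 13))²) = 1/(-124 + (-63/5/(-14))²) = 1/(-124 + (-1/14*(-63/5))²) = 1/(-124 + (9/10)²) = 1/(-124 + 81/100) = 1/(-12319/100) = -100/12319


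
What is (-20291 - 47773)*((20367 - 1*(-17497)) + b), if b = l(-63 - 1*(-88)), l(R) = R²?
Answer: -2619715296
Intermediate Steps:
b = 625 (b = (-63 - 1*(-88))² = (-63 + 88)² = 25² = 625)
(-20291 - 47773)*((20367 - 1*(-17497)) + b) = (-20291 - 47773)*((20367 - 1*(-17497)) + 625) = -68064*((20367 + 17497) + 625) = -68064*(37864 + 625) = -68064*38489 = -2619715296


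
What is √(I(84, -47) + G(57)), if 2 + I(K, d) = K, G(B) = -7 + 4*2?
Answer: √83 ≈ 9.1104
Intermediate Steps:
G(B) = 1 (G(B) = -7 + 8 = 1)
I(K, d) = -2 + K
√(I(84, -47) + G(57)) = √((-2 + 84) + 1) = √(82 + 1) = √83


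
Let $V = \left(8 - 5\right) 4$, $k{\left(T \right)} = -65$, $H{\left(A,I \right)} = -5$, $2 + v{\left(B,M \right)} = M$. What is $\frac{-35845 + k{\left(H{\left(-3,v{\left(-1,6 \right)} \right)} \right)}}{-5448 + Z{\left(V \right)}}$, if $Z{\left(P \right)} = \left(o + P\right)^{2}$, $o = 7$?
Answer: $\frac{35910}{5087} \approx 7.0592$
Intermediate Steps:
$v{\left(B,M \right)} = -2 + M$
$V = 12$ ($V = 3 \cdot 4 = 12$)
$Z{\left(P \right)} = \left(7 + P\right)^{2}$
$\frac{-35845 + k{\left(H{\left(-3,v{\left(-1,6 \right)} \right)} \right)}}{-5448 + Z{\left(V \right)}} = \frac{-35845 - 65}{-5448 + \left(7 + 12\right)^{2}} = - \frac{35910}{-5448 + 19^{2}} = - \frac{35910}{-5448 + 361} = - \frac{35910}{-5087} = \left(-35910\right) \left(- \frac{1}{5087}\right) = \frac{35910}{5087}$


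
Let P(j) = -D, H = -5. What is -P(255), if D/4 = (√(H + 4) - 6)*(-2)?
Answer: 48 - 8*I ≈ 48.0 - 8.0*I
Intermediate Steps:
D = 48 - 8*I (D = 4*((√(-5 + 4) - 6)*(-2)) = 4*((√(-1) - 6)*(-2)) = 4*((I - 6)*(-2)) = 4*((-6 + I)*(-2)) = 4*(12 - 2*I) = 48 - 8*I ≈ 48.0 - 8.0*I)
P(j) = -48 + 8*I (P(j) = -(48 - 8*I) = -48 + 8*I)
-P(255) = -(-48 + 8*I) = 48 - 8*I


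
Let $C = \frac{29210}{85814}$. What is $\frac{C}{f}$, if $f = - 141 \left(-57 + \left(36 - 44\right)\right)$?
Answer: $\frac{2921}{78648531} \approx 3.714 \cdot 10^{-5}$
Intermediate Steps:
$f = 9165$ ($f = - 141 \left(-57 + \left(36 - 44\right)\right) = - 141 \left(-57 - 8\right) = \left(-141\right) \left(-65\right) = 9165$)
$C = \frac{14605}{42907}$ ($C = 29210 \cdot \frac{1}{85814} = \frac{14605}{42907} \approx 0.34039$)
$\frac{C}{f} = \frac{14605}{42907 \cdot 9165} = \frac{14605}{42907} \cdot \frac{1}{9165} = \frac{2921}{78648531}$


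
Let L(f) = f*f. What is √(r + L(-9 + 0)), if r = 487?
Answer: 2*√142 ≈ 23.833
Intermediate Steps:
L(f) = f²
√(r + L(-9 + 0)) = √(487 + (-9 + 0)²) = √(487 + (-9)²) = √(487 + 81) = √568 = 2*√142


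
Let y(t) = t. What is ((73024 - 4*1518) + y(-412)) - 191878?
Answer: -125338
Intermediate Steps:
((73024 - 4*1518) + y(-412)) - 191878 = ((73024 - 4*1518) - 412) - 191878 = ((73024 - 1*6072) - 412) - 191878 = ((73024 - 6072) - 412) - 191878 = (66952 - 412) - 191878 = 66540 - 191878 = -125338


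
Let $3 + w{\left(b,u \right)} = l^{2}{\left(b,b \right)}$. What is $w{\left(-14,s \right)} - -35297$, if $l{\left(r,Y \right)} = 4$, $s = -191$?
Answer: $35310$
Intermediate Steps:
$w{\left(b,u \right)} = 13$ ($w{\left(b,u \right)} = -3 + 4^{2} = -3 + 16 = 13$)
$w{\left(-14,s \right)} - -35297 = 13 - -35297 = 13 + 35297 = 35310$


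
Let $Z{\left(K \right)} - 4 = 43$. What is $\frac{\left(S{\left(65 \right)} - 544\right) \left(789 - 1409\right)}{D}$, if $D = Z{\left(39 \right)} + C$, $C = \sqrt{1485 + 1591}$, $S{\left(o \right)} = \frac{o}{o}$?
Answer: $- \frac{5274340}{289} + \frac{224440 \sqrt{769}}{289} \approx 3285.7$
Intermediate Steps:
$Z{\left(K \right)} = 47$ ($Z{\left(K \right)} = 4 + 43 = 47$)
$S{\left(o \right)} = 1$
$C = 2 \sqrt{769}$ ($C = \sqrt{3076} = 2 \sqrt{769} \approx 55.462$)
$D = 47 + 2 \sqrt{769} \approx 102.46$
$\frac{\left(S{\left(65 \right)} - 544\right) \left(789 - 1409\right)}{D} = \frac{\left(1 - 544\right) \left(789 - 1409\right)}{47 + 2 \sqrt{769}} = \frac{\left(-543\right) \left(-620\right)}{47 + 2 \sqrt{769}} = \frac{336660}{47 + 2 \sqrt{769}}$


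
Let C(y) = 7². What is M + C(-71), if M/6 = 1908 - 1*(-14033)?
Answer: 95695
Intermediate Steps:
C(y) = 49
M = 95646 (M = 6*(1908 - 1*(-14033)) = 6*(1908 + 14033) = 6*15941 = 95646)
M + C(-71) = 95646 + 49 = 95695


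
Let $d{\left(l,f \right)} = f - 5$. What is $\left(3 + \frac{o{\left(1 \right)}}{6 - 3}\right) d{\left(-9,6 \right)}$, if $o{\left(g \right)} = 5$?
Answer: $\frac{14}{3} \approx 4.6667$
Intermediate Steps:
$d{\left(l,f \right)} = -5 + f$
$\left(3 + \frac{o{\left(1 \right)}}{6 - 3}\right) d{\left(-9,6 \right)} = \left(3 + \frac{1}{6 - 3} \cdot 5\right) \left(-5 + 6\right) = \left(3 + \frac{1}{3} \cdot 5\right) 1 = \left(3 + \frac{5}{3}\right) 1 = \frac{14}{3} \cdot 1 = \frac{14}{3}$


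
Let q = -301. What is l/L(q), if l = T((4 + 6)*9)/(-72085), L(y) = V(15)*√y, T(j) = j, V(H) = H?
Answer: 6*I*√301/21697585 ≈ 4.7976e-6*I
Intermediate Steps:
L(y) = 15*√y
l = -18/14417 (l = ((4 + 6)*9)/(-72085) = (10*9)*(-1/72085) = 90*(-1/72085) = -18/14417 ≈ -0.0012485)
l/L(q) = -18*(-I*√301/4515)/14417 = -(-6)*I*√301/21697585 = 6*I*√301/21697585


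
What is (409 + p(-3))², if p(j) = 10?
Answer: 175561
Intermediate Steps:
(409 + p(-3))² = (409 + 10)² = 419² = 175561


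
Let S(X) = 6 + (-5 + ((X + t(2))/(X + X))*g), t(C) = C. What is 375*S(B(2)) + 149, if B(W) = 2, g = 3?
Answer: 1649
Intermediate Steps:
S(X) = 1 + 3*(2 + X)/(2*X) (S(X) = 6 + (-5 + ((X + 2)/(X + X))*3) = 6 + (-5 + ((2 + X)/((2*X)))*3) = 6 + (-5 + ((2 + X)*(1/(2*X)))*3) = 6 + (-5 + ((2 + X)/(2*X))*3) = 6 + (-5 + 3*(2 + X)/(2*X)) = 1 + 3*(2 + X)/(2*X))
375*S(B(2)) + 149 = 375*(5/2 + 3/2) + 149 = 375*4 + 149 = 1500 + 149 = 1649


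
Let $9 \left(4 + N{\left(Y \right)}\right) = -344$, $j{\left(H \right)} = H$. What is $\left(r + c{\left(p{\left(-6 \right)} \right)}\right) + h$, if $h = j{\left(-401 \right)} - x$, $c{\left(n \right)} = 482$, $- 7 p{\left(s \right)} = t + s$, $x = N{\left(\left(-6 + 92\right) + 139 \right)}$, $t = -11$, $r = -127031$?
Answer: $- \frac{1142170}{9} \approx -1.2691 \cdot 10^{5}$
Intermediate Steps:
$N{\left(Y \right)} = - \frac{380}{9}$ ($N{\left(Y \right)} = -4 + \frac{1}{9} \left(-344\right) = -4 - \frac{344}{9} = - \frac{380}{9}$)
$x = - \frac{380}{9} \approx -42.222$
$p{\left(s \right)} = \frac{11}{7} - \frac{s}{7}$ ($p{\left(s \right)} = - \frac{-11 + s}{7} = \frac{11}{7} - \frac{s}{7}$)
$h = - \frac{3229}{9}$ ($h = -401 - - \frac{380}{9} = -401 + \frac{380}{9} = - \frac{3229}{9} \approx -358.78$)
$\left(r + c{\left(p{\left(-6 \right)} \right)}\right) + h = \left(-127031 + 482\right) - \frac{3229}{9} = -126549 - \frac{3229}{9} = - \frac{1142170}{9}$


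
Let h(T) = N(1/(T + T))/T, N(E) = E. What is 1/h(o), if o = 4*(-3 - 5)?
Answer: 2048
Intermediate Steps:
o = -32 (o = 4*(-8) = -32)
h(T) = 1/(2*T²) (h(T) = 1/((T + T)*T) = 1/(((2*T))*T) = (1/(2*T))/T = 1/(2*T²))
1/h(o) = 1/((½)/(-32)²) = 1/((½)*(1/1024)) = 1/(1/2048) = 2048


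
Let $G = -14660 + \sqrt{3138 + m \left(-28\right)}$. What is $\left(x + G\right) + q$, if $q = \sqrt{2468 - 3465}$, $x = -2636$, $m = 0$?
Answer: $-17296 + \sqrt{3138} + i \sqrt{997} \approx -17240.0 + 31.575 i$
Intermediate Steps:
$q = i \sqrt{997}$ ($q = \sqrt{-997} = i \sqrt{997} \approx 31.575 i$)
$G = -14660 + \sqrt{3138}$ ($G = -14660 + \sqrt{3138 + 0 \left(-28\right)} = -14660 + \sqrt{3138 + 0} = -14660 + \sqrt{3138} \approx -14604.0$)
$\left(x + G\right) + q = \left(-2636 - \left(14660 - \sqrt{3138}\right)\right) + i \sqrt{997} = \left(-17296 + \sqrt{3138}\right) + i \sqrt{997} = -17296 + \sqrt{3138} + i \sqrt{997}$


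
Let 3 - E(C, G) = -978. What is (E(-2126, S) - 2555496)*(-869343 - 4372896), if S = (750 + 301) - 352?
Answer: 13391378159085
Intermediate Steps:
S = 699 (S = 1051 - 352 = 699)
E(C, G) = 981 (E(C, G) = 3 - 1*(-978) = 3 + 978 = 981)
(E(-2126, S) - 2555496)*(-869343 - 4372896) = (981 - 2555496)*(-869343 - 4372896) = -2554515*(-5242239) = 13391378159085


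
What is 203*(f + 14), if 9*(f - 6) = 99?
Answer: 6293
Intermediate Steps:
f = 17 (f = 6 + (⅑)*99 = 6 + 11 = 17)
203*(f + 14) = 203*(17 + 14) = 203*31 = 6293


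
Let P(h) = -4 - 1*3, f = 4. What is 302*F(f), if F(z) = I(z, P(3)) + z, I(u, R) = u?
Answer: 2416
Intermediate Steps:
P(h) = -7 (P(h) = -4 - 3 = -7)
F(z) = 2*z (F(z) = z + z = 2*z)
302*F(f) = 302*(2*4) = 302*8 = 2416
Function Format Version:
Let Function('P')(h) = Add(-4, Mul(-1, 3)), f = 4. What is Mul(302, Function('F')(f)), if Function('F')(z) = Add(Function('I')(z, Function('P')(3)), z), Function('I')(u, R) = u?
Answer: 2416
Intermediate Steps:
Function('P')(h) = -7 (Function('P')(h) = Add(-4, -3) = -7)
Function('F')(z) = Mul(2, z) (Function('F')(z) = Add(z, z) = Mul(2, z))
Mul(302, Function('F')(f)) = Mul(302, Mul(2, 4)) = Mul(302, 8) = 2416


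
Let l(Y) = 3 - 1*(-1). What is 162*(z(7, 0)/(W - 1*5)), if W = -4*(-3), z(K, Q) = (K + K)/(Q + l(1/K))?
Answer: 81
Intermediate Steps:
l(Y) = 4 (l(Y) = 3 + 1 = 4)
z(K, Q) = 2*K/(4 + Q) (z(K, Q) = (K + K)/(Q + 4) = (2*K)/(4 + Q) = 2*K/(4 + Q))
W = 12
162*(z(7, 0)/(W - 1*5)) = 162*((2*7/(4 + 0))/(12 - 1*5)) = 162*((2*7/4)/(12 - 5)) = 162*((2*7*(¼))/7) = 162*((7/2)*(⅐)) = 162*(½) = 81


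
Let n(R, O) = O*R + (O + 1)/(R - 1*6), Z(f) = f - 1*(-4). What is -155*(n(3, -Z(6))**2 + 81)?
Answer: -125550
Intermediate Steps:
Z(f) = 4 + f (Z(f) = f + 4 = 4 + f)
n(R, O) = O*R + (1 + O)/(-6 + R) (n(R, O) = O*R + (1 + O)/(R - 6) = O*R + (1 + O)/(-6 + R))
-155*(n(3, -Z(6))**2 + 81) = -155*(((1 - (4 + 6) - (4 + 6)*3**2 - 6*(-(4 + 6))*3)/(-6 + 3))**2 + 81) = -155*(((1 - 1*10 - 1*10*9 - 6*(-1*10)*3)/(-3))**2 + 81) = -155*((-(1 - 10 - 10*9 - 6*(-10)*3)/3)**2 + 81) = -155*((-(1 - 10 - 90 + 180)/3)**2 + 81) = -155*((-1/3*81)**2 + 81) = -155*((-27)**2 + 81) = -155*(729 + 81) = -155*810 = -125550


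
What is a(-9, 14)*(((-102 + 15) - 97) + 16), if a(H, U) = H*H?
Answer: -13608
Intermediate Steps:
a(H, U) = H**2
a(-9, 14)*(((-102 + 15) - 97) + 16) = (-9)**2*(((-102 + 15) - 97) + 16) = 81*((-87 - 97) + 16) = 81*(-184 + 16) = 81*(-168) = -13608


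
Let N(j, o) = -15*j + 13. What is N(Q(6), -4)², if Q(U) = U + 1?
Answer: 8464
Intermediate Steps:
Q(U) = 1 + U
N(j, o) = 13 - 15*j
N(Q(6), -4)² = (13 - 15*(1 + 6))² = (13 - 15*7)² = (13 - 105)² = (-92)² = 8464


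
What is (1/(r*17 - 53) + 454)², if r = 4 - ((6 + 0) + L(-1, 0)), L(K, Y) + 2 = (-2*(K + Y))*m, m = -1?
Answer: 74390625/361 ≈ 2.0607e+5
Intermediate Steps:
L(K, Y) = -2 + 2*K + 2*Y (L(K, Y) = -2 - 2*(K + Y)*(-1) = -2 + (-2*K - 2*Y)*(-1) = -2 + (2*K + 2*Y) = -2 + 2*K + 2*Y)
r = 2 (r = 4 - ((6 + 0) + (-2 + 2*(-1) + 2*0)) = 4 - (6 + (-2 - 2 + 0)) = 4 - (6 - 4) = 4 - 1*2 = 4 - 2 = 2)
(1/(r*17 - 53) + 454)² = (1/(2*17 - 53) + 454)² = (1/(34 - 53) + 454)² = (1/(-19) + 454)² = (-1/19 + 454)² = (8625/19)² = 74390625/361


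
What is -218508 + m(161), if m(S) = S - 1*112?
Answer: -218459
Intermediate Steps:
m(S) = -112 + S (m(S) = S - 112 = -112 + S)
-218508 + m(161) = -218508 + (-112 + 161) = -218508 + 49 = -218459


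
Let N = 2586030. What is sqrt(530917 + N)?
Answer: sqrt(3116947) ≈ 1765.5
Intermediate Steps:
sqrt(530917 + N) = sqrt(530917 + 2586030) = sqrt(3116947)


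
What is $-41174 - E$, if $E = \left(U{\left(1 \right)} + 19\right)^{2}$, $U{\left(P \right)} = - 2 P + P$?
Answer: $-41498$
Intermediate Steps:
$U{\left(P \right)} = - P$
$E = 324$ ($E = \left(\left(-1\right) 1 + 19\right)^{2} = \left(-1 + 19\right)^{2} = 18^{2} = 324$)
$-41174 - E = -41174 - 324 = -41498$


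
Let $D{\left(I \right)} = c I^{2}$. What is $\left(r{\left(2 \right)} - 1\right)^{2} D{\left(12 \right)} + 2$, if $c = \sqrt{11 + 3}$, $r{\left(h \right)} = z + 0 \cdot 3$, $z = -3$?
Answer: $2 + 2304 \sqrt{14} \approx 8622.8$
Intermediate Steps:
$r{\left(h \right)} = -3$ ($r{\left(h \right)} = -3 + 0 \cdot 3 = -3 + 0 = -3$)
$c = \sqrt{14} \approx 3.7417$
$D{\left(I \right)} = \sqrt{14} I^{2}$
$\left(r{\left(2 \right)} - 1\right)^{2} D{\left(12 \right)} + 2 = \left(-3 - 1\right)^{2} \sqrt{14} \cdot 12^{2} + 2 = \left(-4\right)^{2} \sqrt{14} \cdot 144 + 2 = 16 \cdot 144 \sqrt{14} + 2 = 2304 \sqrt{14} + 2 = 2 + 2304 \sqrt{14}$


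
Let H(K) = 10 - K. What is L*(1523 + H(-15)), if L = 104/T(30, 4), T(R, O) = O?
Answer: 40248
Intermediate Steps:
L = 26 (L = 104/4 = 104*(¼) = 26)
L*(1523 + H(-15)) = 26*(1523 + (10 - 1*(-15))) = 26*(1523 + (10 + 15)) = 26*(1523 + 25) = 26*1548 = 40248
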